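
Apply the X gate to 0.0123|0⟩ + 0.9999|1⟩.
0.9999|0⟩ + 0.0123|1⟩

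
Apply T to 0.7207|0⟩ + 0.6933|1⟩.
0.7207|0⟩ + (0.4902 + 0.4902i)|1⟩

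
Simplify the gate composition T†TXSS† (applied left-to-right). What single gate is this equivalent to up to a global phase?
X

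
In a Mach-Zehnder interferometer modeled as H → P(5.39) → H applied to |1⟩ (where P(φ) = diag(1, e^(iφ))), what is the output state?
(0.1865 + 0.3895i)|0⟩ + (0.8135 - 0.3895i)|1⟩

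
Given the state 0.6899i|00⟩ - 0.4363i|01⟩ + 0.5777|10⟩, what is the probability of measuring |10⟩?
0.3337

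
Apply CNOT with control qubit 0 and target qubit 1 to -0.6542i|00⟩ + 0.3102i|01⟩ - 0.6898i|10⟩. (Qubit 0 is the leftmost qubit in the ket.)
-0.6542i|00⟩ + 0.3102i|01⟩ - 0.6898i|11⟩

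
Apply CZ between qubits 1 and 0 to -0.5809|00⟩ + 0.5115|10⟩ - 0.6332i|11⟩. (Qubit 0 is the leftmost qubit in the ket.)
-0.5809|00⟩ + 0.5115|10⟩ + 0.6332i|11⟩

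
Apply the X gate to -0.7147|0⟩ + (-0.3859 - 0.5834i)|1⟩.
(-0.3859 - 0.5834i)|0⟩ - 0.7147|1⟩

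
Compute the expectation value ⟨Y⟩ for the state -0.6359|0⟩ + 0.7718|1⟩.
0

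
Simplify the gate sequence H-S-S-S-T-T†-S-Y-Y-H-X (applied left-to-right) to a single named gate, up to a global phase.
X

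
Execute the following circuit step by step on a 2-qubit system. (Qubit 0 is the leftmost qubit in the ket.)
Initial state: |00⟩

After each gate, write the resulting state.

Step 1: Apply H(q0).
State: 1/√2|00⟩ + 1/√2|10⟩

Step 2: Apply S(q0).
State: 1/√2|00⟩ + (1/√2)i|10⟩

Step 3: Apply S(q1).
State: 1/√2|00⟩ + (1/√2)i|10⟩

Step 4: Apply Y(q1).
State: (1/√2)i|01⟩ - 1/√2|11⟩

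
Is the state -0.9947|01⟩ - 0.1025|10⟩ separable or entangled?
Entangled

Writing the state as a|00⟩ + b|01⟩ + c|10⟩ + d|11⟩, it is a product state iff ad − bc = 0.
Here (a, b, c, d) = (0, -0.9947, -0.1025, 0): ad − bc = (0)(0) − (-0.9947)(-0.1025) = -0.102 ≠ 0, so the state is entangled.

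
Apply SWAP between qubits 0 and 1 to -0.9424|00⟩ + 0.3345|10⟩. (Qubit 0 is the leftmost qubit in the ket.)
-0.9424|00⟩ + 0.3345|01⟩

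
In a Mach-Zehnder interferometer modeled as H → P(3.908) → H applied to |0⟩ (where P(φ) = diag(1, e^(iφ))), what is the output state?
(0.1398 - 0.3468i)|0⟩ + (0.8602 + 0.3468i)|1⟩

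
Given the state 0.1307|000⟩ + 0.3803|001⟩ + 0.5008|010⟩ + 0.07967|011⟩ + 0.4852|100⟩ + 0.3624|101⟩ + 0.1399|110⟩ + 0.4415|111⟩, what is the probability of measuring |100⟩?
0.2354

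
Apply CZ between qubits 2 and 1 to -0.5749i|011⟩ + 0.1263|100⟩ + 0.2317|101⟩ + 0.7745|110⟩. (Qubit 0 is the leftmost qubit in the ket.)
0.5749i|011⟩ + 0.1263|100⟩ + 0.2317|101⟩ + 0.7745|110⟩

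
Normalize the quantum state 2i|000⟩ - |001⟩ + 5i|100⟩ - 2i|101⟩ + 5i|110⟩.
0.2604i|000⟩ - 0.1302|001⟩ + 0.6509i|100⟩ - 0.2604i|101⟩ + 0.6509i|110⟩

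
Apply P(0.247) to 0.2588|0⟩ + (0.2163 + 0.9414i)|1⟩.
0.2588|0⟩ + (-0.02043 + 0.9657i)|1⟩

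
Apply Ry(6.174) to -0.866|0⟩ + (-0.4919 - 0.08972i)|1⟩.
(0.8916 + 0.004896i)|0⟩ + (0.4439 + 0.08959i)|1⟩

Ry(6.174) = [[cos(θ/2), −sin(θ/2)], [sin(θ/2), cos(θ/2)]]; θ = 6.174, cos(θ/2) ≈ -0.99851, sin(θ/2) ≈ 0.0545655.
With a = amp(|0⟩) = -0.866 and b = amp(|1⟩) = (-0.4919 - 0.08972i):
new amp(|0⟩) = (-0.99851)·a + (-0.0545655)·b = (0.8916 + 0.004896i)
new amp(|1⟩) = (0.0545655)·a + (-0.99851)·b = (0.4439 + 0.08959i)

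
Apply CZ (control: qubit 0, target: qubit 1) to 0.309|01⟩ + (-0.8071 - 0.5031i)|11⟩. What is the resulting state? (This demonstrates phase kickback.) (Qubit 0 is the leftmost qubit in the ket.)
0.309|01⟩ + (0.8071 + 0.5031i)|11⟩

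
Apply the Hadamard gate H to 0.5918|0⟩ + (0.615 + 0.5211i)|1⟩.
(0.8533 + 0.3685i)|0⟩ + (-0.0164 - 0.3685i)|1⟩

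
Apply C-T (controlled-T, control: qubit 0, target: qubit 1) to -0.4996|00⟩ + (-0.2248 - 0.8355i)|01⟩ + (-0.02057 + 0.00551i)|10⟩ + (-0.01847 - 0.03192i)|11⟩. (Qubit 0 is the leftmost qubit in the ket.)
-0.4996|00⟩ + (-0.2248 - 0.8355i)|01⟩ + (-0.02057 + 0.00551i)|10⟩ + (0.009511 - 0.03563i)|11⟩

C-T leaves the control-|0⟩ kets |00⟩, |01⟩ unchanged and applies T to qubit 1 on the control-|1⟩ pair (|10⟩, |11⟩).
T = [[1, 0], [0, (1/√2 + (1/√2)i)]].
With a = amp(|10⟩) = (-0.02057 + 0.00551i) and b = amp(|11⟩) = (-0.01847 - 0.03192i):
new amp(|10⟩) = (1)·a = (-0.02057 + 0.00551i)
new amp(|11⟩) = (1/√2 + (1/√2)i)·b = (0.009511 - 0.03563i)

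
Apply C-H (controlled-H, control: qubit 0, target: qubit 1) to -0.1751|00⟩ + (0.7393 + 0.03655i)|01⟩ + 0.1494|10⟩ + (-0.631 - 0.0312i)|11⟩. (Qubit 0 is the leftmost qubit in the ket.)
-0.1751|00⟩ + (0.7393 + 0.03655i)|01⟩ + (-0.3405 - 0.02206i)|10⟩ + (0.5518 + 0.02206i)|11⟩

C-H leaves the control-|0⟩ kets |00⟩, |01⟩ unchanged and applies H to qubit 1 on the control-|1⟩ pair (|10⟩, |11⟩).
H = [[1/√2, 1/√2], [1/√2, -1/√2]].
With a = amp(|10⟩) = 0.1494 and b = amp(|11⟩) = (-0.631 - 0.0312i):
new amp(|10⟩) = (1/√2)·a + (1/√2)·b = (-0.3405 - 0.02206i)
new amp(|11⟩) = (1/√2)·a + (-1/√2)·b = (0.5518 + 0.02206i)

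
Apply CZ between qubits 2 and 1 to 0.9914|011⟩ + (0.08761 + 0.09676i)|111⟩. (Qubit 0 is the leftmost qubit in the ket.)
-0.9914|011⟩ + (-0.08761 - 0.09676i)|111⟩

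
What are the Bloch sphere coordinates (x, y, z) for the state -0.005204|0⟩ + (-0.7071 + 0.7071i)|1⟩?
(0.007359, -0.007359, -1)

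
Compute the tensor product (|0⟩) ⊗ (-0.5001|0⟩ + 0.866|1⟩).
-0.5001|00⟩ + 0.866|01⟩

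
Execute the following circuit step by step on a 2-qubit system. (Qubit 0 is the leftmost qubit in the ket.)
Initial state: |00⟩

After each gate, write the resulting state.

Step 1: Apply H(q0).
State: 1/√2|00⟩ + 1/√2|10⟩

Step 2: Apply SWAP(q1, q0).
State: 1/√2|00⟩ + 1/√2|01⟩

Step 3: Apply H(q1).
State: |00⟩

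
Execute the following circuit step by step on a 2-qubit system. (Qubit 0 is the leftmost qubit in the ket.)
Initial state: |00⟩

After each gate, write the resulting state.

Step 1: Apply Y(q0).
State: i|10⟩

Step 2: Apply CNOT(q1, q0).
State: i|10⟩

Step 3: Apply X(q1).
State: i|11⟩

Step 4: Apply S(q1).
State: -|11⟩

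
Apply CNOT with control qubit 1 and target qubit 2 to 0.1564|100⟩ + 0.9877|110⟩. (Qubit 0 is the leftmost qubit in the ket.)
0.1564|100⟩ + 0.9877|111⟩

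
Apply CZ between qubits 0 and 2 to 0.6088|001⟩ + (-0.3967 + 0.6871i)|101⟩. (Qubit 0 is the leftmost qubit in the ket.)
0.6088|001⟩ + (0.3967 - 0.6871i)|101⟩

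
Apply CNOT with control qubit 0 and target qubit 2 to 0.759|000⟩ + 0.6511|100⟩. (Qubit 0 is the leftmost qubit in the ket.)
0.759|000⟩ + 0.6511|101⟩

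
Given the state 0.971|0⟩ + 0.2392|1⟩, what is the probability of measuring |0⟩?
0.9428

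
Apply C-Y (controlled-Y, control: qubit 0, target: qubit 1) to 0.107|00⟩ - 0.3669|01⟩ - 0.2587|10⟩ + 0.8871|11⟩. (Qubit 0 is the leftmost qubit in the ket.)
0.107|00⟩ - 0.3669|01⟩ - 0.8871i|10⟩ - 0.2587i|11⟩

C-Y leaves the control-|0⟩ kets |00⟩, |01⟩ unchanged and applies Y to qubit 1 on the control-|1⟩ pair (|10⟩, |11⟩).
Y = [[0, -i], [i, 0]].
With a = amp(|10⟩) = -0.2587 and b = amp(|11⟩) = 0.8871:
new amp(|10⟩) = (-i)·b = -0.8871i
new amp(|11⟩) = (i)·a = -0.2587i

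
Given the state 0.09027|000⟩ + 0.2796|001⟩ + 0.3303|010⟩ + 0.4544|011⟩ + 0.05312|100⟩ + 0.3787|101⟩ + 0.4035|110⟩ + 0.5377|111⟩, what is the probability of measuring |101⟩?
0.1434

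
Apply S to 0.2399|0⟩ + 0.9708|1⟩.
0.2399|0⟩ + 0.9708i|1⟩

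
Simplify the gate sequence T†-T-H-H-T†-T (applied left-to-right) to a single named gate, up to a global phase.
I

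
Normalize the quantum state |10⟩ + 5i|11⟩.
0.1961|10⟩ + 0.9806i|11⟩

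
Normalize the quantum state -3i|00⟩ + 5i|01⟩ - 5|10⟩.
-0.3906i|00⟩ + 0.6509i|01⟩ - 0.6509|10⟩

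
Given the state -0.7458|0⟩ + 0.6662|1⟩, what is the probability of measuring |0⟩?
0.5562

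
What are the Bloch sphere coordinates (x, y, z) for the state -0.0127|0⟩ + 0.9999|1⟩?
(-0.0254, 0, -0.9996)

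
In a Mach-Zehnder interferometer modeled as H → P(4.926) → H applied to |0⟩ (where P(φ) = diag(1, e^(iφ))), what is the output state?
(0.606 - 0.4886i)|0⟩ + (0.394 + 0.4886i)|1⟩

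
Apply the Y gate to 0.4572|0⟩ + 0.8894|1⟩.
-0.8894i|0⟩ + 0.4572i|1⟩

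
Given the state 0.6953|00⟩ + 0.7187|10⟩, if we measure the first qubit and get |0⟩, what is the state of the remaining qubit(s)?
|0⟩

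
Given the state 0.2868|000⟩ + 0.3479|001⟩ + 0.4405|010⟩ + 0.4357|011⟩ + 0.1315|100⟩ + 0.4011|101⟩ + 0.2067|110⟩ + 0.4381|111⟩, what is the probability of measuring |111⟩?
0.1919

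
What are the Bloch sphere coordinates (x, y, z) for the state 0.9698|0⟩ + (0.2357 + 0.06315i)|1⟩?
(0.4572, 0.1225, 0.881)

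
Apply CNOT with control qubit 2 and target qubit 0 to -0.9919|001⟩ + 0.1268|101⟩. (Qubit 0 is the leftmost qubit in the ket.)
0.1268|001⟩ - 0.9919|101⟩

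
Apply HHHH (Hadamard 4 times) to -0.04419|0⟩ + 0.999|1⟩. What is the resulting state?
-0.04419|0⟩ + 0.999|1⟩

H² = I, so an even number of Hadamards cancels: H^4 = I and the state is unchanged.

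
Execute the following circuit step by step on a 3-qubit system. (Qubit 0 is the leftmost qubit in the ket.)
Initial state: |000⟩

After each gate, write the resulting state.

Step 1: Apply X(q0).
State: |100⟩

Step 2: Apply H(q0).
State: 1/√2|000⟩ - 1/√2|100⟩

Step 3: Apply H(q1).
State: 1/2|000⟩ + 1/2|010⟩ - 1/2|100⟩ - 1/2|110⟩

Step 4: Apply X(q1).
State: 1/2|000⟩ + 1/2|010⟩ - 1/2|100⟩ - 1/2|110⟩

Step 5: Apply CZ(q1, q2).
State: 1/2|000⟩ + 1/2|010⟩ - 1/2|100⟩ - 1/2|110⟩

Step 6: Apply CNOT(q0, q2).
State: 1/2|000⟩ + 1/2|010⟩ - 1/2|101⟩ - 1/2|111⟩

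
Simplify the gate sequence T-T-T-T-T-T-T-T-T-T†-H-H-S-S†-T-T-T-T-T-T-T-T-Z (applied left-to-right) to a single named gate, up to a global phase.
Z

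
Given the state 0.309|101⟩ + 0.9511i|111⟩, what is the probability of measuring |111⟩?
0.9046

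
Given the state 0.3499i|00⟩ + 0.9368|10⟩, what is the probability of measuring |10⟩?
0.8776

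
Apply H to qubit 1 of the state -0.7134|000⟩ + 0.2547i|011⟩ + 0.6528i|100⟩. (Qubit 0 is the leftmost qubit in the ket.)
-0.5044|000⟩ + 0.1801i|001⟩ - 0.5044|010⟩ - 0.1801i|011⟩ + 0.4616i|100⟩ + 0.4616i|110⟩

H on qubit 1 mixes each pair of kets that differ only in qubit 1: amplitudes (a, b) of (|…0…⟩, |…1…⟩) become ((a + b)/√2, (a − b)/√2). Kets absent from the input have amplitude 0.
(|000⟩, |010⟩): (a, b) = (-0.7134, 0) → (-0.5044, -0.5044)
(|001⟩, |011⟩): (a, b) = (0, 0.2547i) → (0.1801i, -0.1801i)
(|100⟩, |110⟩): (a, b) = (0.6528i, 0) → (0.4616i, 0.4616i)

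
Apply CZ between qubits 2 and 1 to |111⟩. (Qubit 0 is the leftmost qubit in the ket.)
-|111⟩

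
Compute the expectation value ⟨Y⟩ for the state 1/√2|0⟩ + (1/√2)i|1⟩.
1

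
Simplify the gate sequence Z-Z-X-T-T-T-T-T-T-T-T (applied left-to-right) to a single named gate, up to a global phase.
X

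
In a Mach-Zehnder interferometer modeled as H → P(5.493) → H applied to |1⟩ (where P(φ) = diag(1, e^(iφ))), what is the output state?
(0.1481 + 0.3552i)|0⟩ + (0.8519 - 0.3552i)|1⟩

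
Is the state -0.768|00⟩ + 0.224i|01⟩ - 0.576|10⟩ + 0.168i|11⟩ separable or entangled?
Separable

Writing the state as a|00⟩ + b|01⟩ + c|10⟩ + d|11⟩, it is a product state iff ad − bc = 0.
Here (a, b, c, d) = (-0.768, 0.224i, -0.576, 0.168i): ad − bc = (-0.768)(0.168i) − (0.224i)(-0.576) = 0, so the state is separable.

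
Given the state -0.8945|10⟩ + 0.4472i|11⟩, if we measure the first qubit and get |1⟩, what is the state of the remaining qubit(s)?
-0.8944|0⟩ + 0.4472i|1⟩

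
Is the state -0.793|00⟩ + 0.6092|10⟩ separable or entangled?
Separable

Writing the state as a|00⟩ + b|01⟩ + c|10⟩ + d|11⟩, it is a product state iff ad − bc = 0.
Here (a, b, c, d) = (-0.793, 0, 0.6092, 0): ad − bc = (-0.793)(0) − (0)(0.6092) = 0, so the state is separable.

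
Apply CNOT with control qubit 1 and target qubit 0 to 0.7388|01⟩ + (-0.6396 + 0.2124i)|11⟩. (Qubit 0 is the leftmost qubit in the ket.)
(-0.6396 + 0.2124i)|01⟩ + 0.7388|11⟩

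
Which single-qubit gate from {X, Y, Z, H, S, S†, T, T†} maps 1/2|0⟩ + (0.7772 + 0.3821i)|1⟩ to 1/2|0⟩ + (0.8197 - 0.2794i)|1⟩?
T†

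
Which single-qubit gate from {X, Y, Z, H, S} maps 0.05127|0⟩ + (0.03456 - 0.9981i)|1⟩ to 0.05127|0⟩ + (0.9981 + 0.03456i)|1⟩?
S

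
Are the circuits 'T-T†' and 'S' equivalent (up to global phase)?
No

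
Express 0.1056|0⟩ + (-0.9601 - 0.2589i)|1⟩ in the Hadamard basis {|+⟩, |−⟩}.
(-0.6042 - 0.1831i)|+⟩ + (0.7536 + 0.1831i)|−⟩

With |ψ⟩ = α|0⟩ + β|1⟩, the Hadamard-basis coefficients are ⟨+|ψ⟩ = (α + β)/√2 and ⟨−|ψ⟩ = (α − β)/√2.
Here α = 0.1056, β = (-0.9601 - 0.2589i): (α + β)/√2 = (-0.6042 - 0.1831i), (α − β)/√2 = (0.7536 + 0.1831i).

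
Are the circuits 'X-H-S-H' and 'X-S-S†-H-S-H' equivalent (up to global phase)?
Yes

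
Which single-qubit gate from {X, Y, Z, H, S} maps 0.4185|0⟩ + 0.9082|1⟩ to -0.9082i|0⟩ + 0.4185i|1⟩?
Y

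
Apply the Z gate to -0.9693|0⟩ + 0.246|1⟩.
-0.9693|0⟩ - 0.246|1⟩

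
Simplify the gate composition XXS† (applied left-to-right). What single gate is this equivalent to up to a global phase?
S†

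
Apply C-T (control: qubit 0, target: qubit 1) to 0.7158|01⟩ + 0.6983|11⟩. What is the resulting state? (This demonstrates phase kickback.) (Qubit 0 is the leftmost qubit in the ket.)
0.7158|01⟩ + (0.4938 + 0.4938i)|11⟩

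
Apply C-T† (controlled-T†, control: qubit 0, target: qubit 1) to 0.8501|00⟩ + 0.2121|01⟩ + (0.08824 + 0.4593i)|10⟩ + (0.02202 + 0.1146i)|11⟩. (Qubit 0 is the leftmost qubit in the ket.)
0.8501|00⟩ + 0.2121|01⟩ + (0.08824 + 0.4593i)|10⟩ + (0.0966 + 0.06546i)|11⟩

C-T† leaves the control-|0⟩ kets |00⟩, |01⟩ unchanged and applies T† to qubit 1 on the control-|1⟩ pair (|10⟩, |11⟩).
T† = [[1, 0], [0, (1/√2 - (1/√2)i)]].
With a = amp(|10⟩) = (0.08824 + 0.4593i) and b = amp(|11⟩) = (0.02202 + 0.1146i):
new amp(|10⟩) = (1)·a = (0.08824 + 0.4593i)
new amp(|11⟩) = (1/√2 - (1/√2)i)·b = (0.0966 + 0.06546i)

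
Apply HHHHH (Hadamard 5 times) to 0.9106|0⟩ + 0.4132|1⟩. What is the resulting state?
0.9361|0⟩ + 0.3517|1⟩

H² = I, so H^5 = H: a single Hadamard. With (a, b) = (0.9106, 0.4132), H gives ((a + b)/√2, (a − b)/√2) = (0.9361, 0.3517).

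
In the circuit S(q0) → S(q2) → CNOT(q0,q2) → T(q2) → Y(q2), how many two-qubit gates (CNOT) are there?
1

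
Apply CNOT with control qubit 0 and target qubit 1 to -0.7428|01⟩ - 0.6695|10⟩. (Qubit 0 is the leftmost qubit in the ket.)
-0.7428|01⟩ - 0.6695|11⟩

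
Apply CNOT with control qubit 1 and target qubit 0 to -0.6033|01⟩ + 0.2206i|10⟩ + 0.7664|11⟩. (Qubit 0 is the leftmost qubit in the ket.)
0.7664|01⟩ + 0.2206i|10⟩ - 0.6033|11⟩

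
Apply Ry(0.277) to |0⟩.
0.9904|0⟩ + 0.1381|1⟩

Ry(0.277) = [[cos(θ/2), −sin(θ/2)], [sin(θ/2), cos(θ/2)]]; θ = 0.277, cos(θ/2) ≈ 0.990424, sin(θ/2) ≈ 0.138058.
With a = amp(|0⟩) = 1 and b = amp(|1⟩) = 0:
new amp(|0⟩) = (0.990424)·a + (-0.138058)·b = 0.9904
new amp(|1⟩) = (0.138058)·a + (0.990424)·b = 0.1381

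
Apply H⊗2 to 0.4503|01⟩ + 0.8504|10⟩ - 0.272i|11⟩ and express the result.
(0.6504 - 0.136i)|00⟩ + (0.2001 + 0.136i)|01⟩ + (-0.2001 + 0.136i)|10⟩ + (-0.6504 - 0.136i)|11⟩

H⊗2 gives amp(|y⟩) = (1/2) Σ_x (−1)^(x·y) amp(|x⟩), where x·y is the number of positions in which both x and y have a 1.
|00⟩: (0.4503 + 0.8504 - 0.272i)/2 = (0.6504 - 0.136i)
|01⟩: (-0.4503 + 0.8504 + 0.272i)/2 = (0.2001 + 0.136i)
|10⟩: (0.4503 - 0.8504 + 0.272i)/2 = (-0.2001 + 0.136i)
|11⟩: (-0.4503 - 0.8504 - 0.272i)/2 = (-0.6504 - 0.136i)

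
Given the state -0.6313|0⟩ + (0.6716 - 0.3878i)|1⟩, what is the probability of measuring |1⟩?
0.6014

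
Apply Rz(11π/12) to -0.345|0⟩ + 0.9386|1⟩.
(-0.04503 + 0.342i)|0⟩ + (0.1225 + 0.9306i)|1⟩

Rz(11π/12) = [[e^(−iθ/2), 0], [0, e^(iθ/2)]] with e^(±iθ/2) = cos(θ/2) ± i·sin(θ/2); θ = 11π/12, cos(θ/2) ≈ 0.130526, sin(θ/2) ≈ 0.991445.
With a = amp(|0⟩) = -0.345 and b = amp(|1⟩) = 0.9386:
new amp(|0⟩) = (0.130526 - 0.991445i)·a = (-0.04503 + 0.342i)
new amp(|1⟩) = (0.130526 + 0.991445i)·b = (0.1225 + 0.9306i)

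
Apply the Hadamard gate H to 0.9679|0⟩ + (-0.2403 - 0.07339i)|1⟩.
(0.5145 - 0.05189i)|0⟩ + (0.8543 + 0.05189i)|1⟩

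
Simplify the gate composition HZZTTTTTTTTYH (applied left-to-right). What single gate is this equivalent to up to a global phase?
Y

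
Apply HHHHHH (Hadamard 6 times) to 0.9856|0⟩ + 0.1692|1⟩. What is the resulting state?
0.9856|0⟩ + 0.1692|1⟩

H² = I, so an even number of Hadamards cancels: H^6 = I and the state is unchanged.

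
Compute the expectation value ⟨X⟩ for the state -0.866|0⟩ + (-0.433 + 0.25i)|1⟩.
0.75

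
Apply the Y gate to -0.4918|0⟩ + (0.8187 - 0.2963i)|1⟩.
(-0.2963 - 0.8187i)|0⟩ - 0.4918i|1⟩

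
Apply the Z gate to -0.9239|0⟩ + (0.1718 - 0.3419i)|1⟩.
-0.9239|0⟩ + (-0.1718 + 0.3419i)|1⟩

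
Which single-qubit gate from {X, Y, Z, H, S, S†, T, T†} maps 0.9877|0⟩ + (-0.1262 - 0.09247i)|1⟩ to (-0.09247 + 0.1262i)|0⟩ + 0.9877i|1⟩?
Y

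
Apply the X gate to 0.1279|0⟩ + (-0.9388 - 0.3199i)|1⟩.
(-0.9388 - 0.3199i)|0⟩ + 0.1279|1⟩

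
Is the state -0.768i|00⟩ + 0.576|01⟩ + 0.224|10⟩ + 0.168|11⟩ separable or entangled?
Entangled

Writing the state as a|00⟩ + b|01⟩ + c|10⟩ + d|11⟩, it is a product state iff ad − bc = 0.
Here (a, b, c, d) = (-0.768i, 0.576, 0.224, 0.168): ad − bc = (-0.768i)(0.168) − (0.576)(0.224) = (-0.129 - 0.129i) ≠ 0, so the state is entangled.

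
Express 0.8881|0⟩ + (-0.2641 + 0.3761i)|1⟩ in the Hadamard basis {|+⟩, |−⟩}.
(0.4412 + 0.2659i)|+⟩ + (0.8147 - 0.2659i)|−⟩

With |ψ⟩ = α|0⟩ + β|1⟩, the Hadamard-basis coefficients are ⟨+|ψ⟩ = (α + β)/√2 and ⟨−|ψ⟩ = (α − β)/√2.
Here α = 0.8881, β = (-0.2641 + 0.3761i): (α + β)/√2 = (0.4412 + 0.2659i), (α − β)/√2 = (0.8147 - 0.2659i).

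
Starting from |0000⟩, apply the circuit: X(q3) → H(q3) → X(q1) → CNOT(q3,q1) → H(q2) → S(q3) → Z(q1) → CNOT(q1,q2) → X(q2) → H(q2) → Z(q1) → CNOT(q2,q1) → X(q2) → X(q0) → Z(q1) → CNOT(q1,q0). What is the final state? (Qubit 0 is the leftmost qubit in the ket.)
-1/√2|0110⟩ - (1/√2)i|1011⟩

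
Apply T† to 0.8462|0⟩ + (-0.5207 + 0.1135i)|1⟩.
0.8462|0⟩ + (-0.2879 + 0.4484i)|1⟩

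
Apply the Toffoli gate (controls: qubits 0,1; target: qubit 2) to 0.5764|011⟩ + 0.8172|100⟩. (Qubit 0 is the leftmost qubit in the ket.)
0.5764|011⟩ + 0.8172|100⟩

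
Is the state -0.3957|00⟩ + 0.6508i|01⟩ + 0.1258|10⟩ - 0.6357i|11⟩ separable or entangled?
Entangled

Writing the state as a|00⟩ + b|01⟩ + c|10⟩ + d|11⟩, it is a product state iff ad − bc = 0.
Here (a, b, c, d) = (-0.3957, 0.6508i, 0.1258, -0.6357i): ad − bc = (-0.3957)(-0.6357i) − (0.6508i)(0.1258) = 0.1697i ≠ 0, so the state is entangled.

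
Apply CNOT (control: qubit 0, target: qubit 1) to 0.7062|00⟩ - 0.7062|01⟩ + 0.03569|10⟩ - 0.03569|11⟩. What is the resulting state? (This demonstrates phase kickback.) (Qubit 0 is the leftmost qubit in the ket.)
0.7062|00⟩ - 0.7062|01⟩ - 0.03569|10⟩ + 0.03569|11⟩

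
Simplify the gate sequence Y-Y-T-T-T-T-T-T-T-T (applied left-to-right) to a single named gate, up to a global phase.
I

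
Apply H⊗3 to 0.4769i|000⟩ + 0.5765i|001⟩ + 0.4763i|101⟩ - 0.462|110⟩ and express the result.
(-0.1633 + 0.5408i)|000⟩ + (-0.1633 - 0.2036i)|001⟩ + (0.1633 + 0.5408i)|010⟩ + (0.1633 - 0.2036i)|011⟩ + (0.1633 + 0.204i)|100⟩ + (0.1633 + 0.1332i)|101⟩ + (-0.1633 + 0.204i)|110⟩ + (-0.1633 + 0.1332i)|111⟩

H⊗3 gives amp(|y⟩) = (1/2√2) Σ_x (−1)^(x·y) amp(|x⟩), where x·y is the number of positions in which both x and y have a 1.
|000⟩: (0.4769i + 0.5765i + 0.4763i - 0.462)/(2√2) = (-0.1633 + 0.5408i)
|001⟩: (0.4769i - 0.5765i - 0.4763i - 0.462)/(2√2) = (-0.1633 - 0.2036i)
|010⟩: (0.4769i + 0.5765i + 0.4763i + 0.462)/(2√2) = (0.1633 + 0.5408i)
|011⟩: (0.4769i - 0.5765i - 0.4763i + 0.462)/(2√2) = (0.1633 - 0.2036i)
|100⟩: (0.4769i + 0.5765i - 0.4763i + 0.462)/(2√2) = (0.1633 + 0.204i)
|101⟩: (0.4769i - 0.5765i + 0.4763i + 0.462)/(2√2) = (0.1633 + 0.1332i)
|110⟩: (0.4769i + 0.5765i - 0.4763i - 0.462)/(2√2) = (-0.1633 + 0.204i)
|111⟩: (0.4769i - 0.5765i + 0.4763i - 0.462)/(2√2) = (-0.1633 + 0.1332i)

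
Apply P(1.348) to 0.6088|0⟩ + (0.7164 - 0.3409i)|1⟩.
0.6088|0⟩ + (0.4908 + 0.6234i)|1⟩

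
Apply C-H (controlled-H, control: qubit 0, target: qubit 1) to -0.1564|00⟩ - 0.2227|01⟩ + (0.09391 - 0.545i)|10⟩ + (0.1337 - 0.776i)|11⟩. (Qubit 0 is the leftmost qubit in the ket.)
-0.1564|00⟩ - 0.2227|01⟩ + (0.1609 - 0.9341i)|10⟩ + (-0.02814 + 0.1633i)|11⟩

C-H leaves the control-|0⟩ kets |00⟩, |01⟩ unchanged and applies H to qubit 1 on the control-|1⟩ pair (|10⟩, |11⟩).
H = [[1/√2, 1/√2], [1/√2, -1/√2]].
With a = amp(|10⟩) = (0.09391 - 0.545i) and b = amp(|11⟩) = (0.1337 - 0.776i):
new amp(|10⟩) = (1/√2)·a + (1/√2)·b = (0.1609 - 0.9341i)
new amp(|11⟩) = (1/√2)·a + (-1/√2)·b = (-0.02814 + 0.1633i)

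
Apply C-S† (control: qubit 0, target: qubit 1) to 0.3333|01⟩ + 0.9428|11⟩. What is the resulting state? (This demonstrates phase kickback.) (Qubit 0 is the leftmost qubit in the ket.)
0.3333|01⟩ - 0.9428i|11⟩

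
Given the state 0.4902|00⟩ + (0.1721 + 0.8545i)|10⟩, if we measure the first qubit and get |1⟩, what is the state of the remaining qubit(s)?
(0.1974 + 0.9803i)|0⟩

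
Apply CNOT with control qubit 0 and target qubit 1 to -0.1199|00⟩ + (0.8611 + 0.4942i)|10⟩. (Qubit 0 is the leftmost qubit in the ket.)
-0.1199|00⟩ + (0.8611 + 0.4942i)|11⟩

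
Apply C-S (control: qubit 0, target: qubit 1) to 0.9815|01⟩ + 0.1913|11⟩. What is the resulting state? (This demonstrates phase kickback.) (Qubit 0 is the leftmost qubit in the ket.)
0.9815|01⟩ + 0.1913i|11⟩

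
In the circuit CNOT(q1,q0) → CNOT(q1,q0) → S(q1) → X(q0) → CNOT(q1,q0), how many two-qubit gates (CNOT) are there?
3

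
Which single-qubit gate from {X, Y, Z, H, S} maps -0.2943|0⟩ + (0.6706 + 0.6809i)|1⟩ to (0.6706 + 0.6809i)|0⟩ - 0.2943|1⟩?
X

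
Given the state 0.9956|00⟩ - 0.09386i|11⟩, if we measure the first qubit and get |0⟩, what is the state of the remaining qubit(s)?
|0⟩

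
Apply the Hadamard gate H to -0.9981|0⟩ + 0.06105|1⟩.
-0.6626|0⟩ - 0.7489|1⟩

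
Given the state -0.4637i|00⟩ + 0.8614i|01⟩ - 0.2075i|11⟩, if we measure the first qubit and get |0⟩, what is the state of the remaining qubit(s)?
-0.474i|0⟩ + 0.8805i|1⟩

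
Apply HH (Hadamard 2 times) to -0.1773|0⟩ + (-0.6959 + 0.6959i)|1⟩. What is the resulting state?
-0.1773|0⟩ + (-0.6959 + 0.6959i)|1⟩

H² = I, so an even number of Hadamards cancels: H^2 = I and the state is unchanged.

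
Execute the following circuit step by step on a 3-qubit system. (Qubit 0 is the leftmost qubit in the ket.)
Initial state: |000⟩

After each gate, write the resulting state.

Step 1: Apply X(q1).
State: |010⟩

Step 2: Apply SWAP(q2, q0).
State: |010⟩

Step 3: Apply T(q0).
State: |010⟩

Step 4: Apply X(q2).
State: |011⟩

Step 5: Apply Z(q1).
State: -|011⟩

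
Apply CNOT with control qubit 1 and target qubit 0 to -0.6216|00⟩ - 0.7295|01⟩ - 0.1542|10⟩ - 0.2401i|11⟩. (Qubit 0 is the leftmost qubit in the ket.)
-0.6216|00⟩ - 0.2401i|01⟩ - 0.1542|10⟩ - 0.7295|11⟩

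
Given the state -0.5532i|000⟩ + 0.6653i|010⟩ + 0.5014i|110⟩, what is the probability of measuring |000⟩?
0.306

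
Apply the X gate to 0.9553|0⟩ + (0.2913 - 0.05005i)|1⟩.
(0.2913 - 0.05005i)|0⟩ + 0.9553|1⟩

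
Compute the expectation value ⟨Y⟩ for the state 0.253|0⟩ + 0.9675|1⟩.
0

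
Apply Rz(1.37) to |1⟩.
(0.7744 + 0.6327i)|1⟩

Rz(1.37) = [[e^(−iθ/2), 0], [0, e^(iθ/2)]] with e^(±iθ/2) = cos(θ/2) ± i·sin(θ/2); θ = 1.37, cos(θ/2) ≈ 0.774419, sin(θ/2) ≈ 0.632673.
With a = amp(|0⟩) = 0 and b = amp(|1⟩) = 1:
new amp(|0⟩) = (0.774419 - 0.632673i)·a = 0
new amp(|1⟩) = (0.774419 + 0.632673i)·b = (0.7744 + 0.6327i)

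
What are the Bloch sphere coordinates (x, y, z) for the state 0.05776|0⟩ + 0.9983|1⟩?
(0.1153, 0, -0.9933)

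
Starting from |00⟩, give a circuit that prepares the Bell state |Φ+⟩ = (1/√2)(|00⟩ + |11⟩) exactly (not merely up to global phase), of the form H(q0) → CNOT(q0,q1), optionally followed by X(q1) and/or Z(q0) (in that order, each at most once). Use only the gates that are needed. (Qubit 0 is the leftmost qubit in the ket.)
H(q0) → CNOT(q0,q1)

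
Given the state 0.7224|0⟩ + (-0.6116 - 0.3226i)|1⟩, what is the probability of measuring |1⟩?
0.4781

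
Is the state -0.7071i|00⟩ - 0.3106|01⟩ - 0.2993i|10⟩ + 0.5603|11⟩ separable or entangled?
Entangled

Writing the state as a|00⟩ + b|01⟩ + c|10⟩ + d|11⟩, it is a product state iff ad − bc = 0.
Here (a, b, c, d) = (-0.7071i, -0.3106, -0.2993i, 0.5603): ad − bc = (-0.7071i)(0.5603) − (-0.3106)(-0.2993i) = -0.4892i ≠ 0, so the state is entangled.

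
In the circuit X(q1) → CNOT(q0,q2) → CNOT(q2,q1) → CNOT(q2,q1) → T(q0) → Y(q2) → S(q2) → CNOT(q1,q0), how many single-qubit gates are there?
4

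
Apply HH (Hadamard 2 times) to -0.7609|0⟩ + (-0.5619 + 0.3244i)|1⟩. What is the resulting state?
-0.7609|0⟩ + (-0.5619 + 0.3244i)|1⟩

H² = I, so an even number of Hadamards cancels: H^2 = I and the state is unchanged.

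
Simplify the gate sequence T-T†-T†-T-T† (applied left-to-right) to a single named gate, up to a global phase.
T†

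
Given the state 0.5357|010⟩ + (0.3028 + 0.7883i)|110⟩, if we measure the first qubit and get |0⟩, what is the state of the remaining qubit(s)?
|10⟩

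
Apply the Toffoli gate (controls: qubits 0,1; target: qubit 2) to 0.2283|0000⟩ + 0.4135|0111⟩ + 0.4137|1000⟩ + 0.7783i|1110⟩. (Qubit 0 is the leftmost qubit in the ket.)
0.2283|0000⟩ + 0.4135|0111⟩ + 0.4137|1000⟩ + 0.7783i|1100⟩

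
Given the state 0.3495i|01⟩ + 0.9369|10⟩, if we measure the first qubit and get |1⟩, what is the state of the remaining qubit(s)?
|0⟩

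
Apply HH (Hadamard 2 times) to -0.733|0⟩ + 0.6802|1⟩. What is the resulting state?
-0.733|0⟩ + 0.6802|1⟩

H² = I, so an even number of Hadamards cancels: H^2 = I and the state is unchanged.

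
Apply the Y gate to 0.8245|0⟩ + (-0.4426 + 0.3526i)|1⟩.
(0.3526 + 0.4426i)|0⟩ + 0.8245i|1⟩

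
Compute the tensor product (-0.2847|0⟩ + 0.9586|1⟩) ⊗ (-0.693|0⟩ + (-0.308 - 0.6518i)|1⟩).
0.1973|00⟩ + (0.08769 + 0.1856i)|01⟩ - 0.6643|10⟩ + (-0.2952 - 0.6248i)|11⟩

amp(|b₁b₂…⟩) = product of the factor amplitudes for bits b₁, b₂, …; only kets whose every factor amplitude is nonzero survive.
|00⟩: (-0.2847)(-0.693) = 0.1973
|01⟩: (-0.2847)(-0.308 - 0.6518i) = (0.08769 + 0.1856i)
|10⟩: (0.9586)(-0.693) = -0.6643
|11⟩: (0.9586)(-0.308 - 0.6518i) = (-0.2952 - 0.6248i)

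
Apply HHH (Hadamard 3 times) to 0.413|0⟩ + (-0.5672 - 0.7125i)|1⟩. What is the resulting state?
(-0.109 - 0.5038i)|0⟩ + (0.6931 + 0.5038i)|1⟩

H² = I, so H^3 = H: a single Hadamard. With (a, b) = (0.413, (-0.5672 - 0.7125i)), H gives ((a + b)/√2, (a − b)/√2) = ((-0.109 - 0.5038i), (0.6931 + 0.5038i)).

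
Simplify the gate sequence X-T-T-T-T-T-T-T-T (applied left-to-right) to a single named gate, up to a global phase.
X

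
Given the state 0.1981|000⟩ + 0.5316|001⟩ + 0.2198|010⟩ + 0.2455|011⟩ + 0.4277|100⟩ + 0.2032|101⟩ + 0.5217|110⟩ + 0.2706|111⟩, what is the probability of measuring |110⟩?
0.2722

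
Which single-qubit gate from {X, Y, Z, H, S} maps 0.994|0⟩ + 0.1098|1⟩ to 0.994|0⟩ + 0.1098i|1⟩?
S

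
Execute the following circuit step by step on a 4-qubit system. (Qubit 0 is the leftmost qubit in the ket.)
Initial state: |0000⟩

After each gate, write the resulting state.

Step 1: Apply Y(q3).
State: i|0001⟩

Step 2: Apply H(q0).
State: (1/√2)i|0001⟩ + (1/√2)i|1001⟩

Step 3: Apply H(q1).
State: (1/2)i|0001⟩ + (1/2)i|0101⟩ + (1/2)i|1001⟩ + (1/2)i|1101⟩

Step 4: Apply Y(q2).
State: -1/2|0011⟩ - 1/2|0111⟩ - 1/2|1011⟩ - 1/2|1111⟩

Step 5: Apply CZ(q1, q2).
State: -1/2|0011⟩ + 1/2|0111⟩ - 1/2|1011⟩ + 1/2|1111⟩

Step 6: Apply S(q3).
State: -(1/2)i|0011⟩ + (1/2)i|0111⟩ - (1/2)i|1011⟩ + (1/2)i|1111⟩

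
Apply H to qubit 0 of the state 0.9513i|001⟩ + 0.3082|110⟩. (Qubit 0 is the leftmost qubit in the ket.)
0.6727i|001⟩ + 0.2179|010⟩ + 0.6727i|101⟩ - 0.2179|110⟩

H on qubit 0 mixes each pair of kets that differ only in qubit 0: amplitudes (a, b) of (|…0…⟩, |…1…⟩) become ((a + b)/√2, (a − b)/√2). Kets absent from the input have amplitude 0.
(|001⟩, |101⟩): (a, b) = (0.9513i, 0) → (0.6727i, 0.6727i)
(|010⟩, |110⟩): (a, b) = (0, 0.3082) → (0.2179, -0.2179)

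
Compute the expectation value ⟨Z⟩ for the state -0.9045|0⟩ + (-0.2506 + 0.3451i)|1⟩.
0.6362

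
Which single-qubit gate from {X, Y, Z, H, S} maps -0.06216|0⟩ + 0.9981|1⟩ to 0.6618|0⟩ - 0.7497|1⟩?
H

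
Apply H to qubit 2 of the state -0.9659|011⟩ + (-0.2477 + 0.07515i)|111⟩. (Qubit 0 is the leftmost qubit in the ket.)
-0.683|010⟩ + 0.683|011⟩ + (-0.1752 + 0.05314i)|110⟩ + (0.1752 - 0.05314i)|111⟩

H on qubit 2 mixes each pair of kets that differ only in qubit 2: amplitudes (a, b) of (|…0…⟩, |…1…⟩) become ((a + b)/√2, (a − b)/√2). Kets absent from the input have amplitude 0.
(|010⟩, |011⟩): (a, b) = (0, -0.9659) → (-0.683, 0.683)
(|110⟩, |111⟩): (a, b) = (0, (-0.2477 + 0.07515i)) → ((-0.1752 + 0.05314i), (0.1752 - 0.05314i))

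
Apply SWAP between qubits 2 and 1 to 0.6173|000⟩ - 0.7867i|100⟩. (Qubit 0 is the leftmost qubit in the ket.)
0.6173|000⟩ - 0.7867i|100⟩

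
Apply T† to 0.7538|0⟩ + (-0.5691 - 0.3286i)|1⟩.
0.7538|0⟩ + (-0.6348 + 0.1701i)|1⟩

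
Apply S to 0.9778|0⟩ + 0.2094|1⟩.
0.9778|0⟩ + 0.2094i|1⟩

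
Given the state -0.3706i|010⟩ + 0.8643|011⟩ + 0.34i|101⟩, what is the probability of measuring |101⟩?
0.1156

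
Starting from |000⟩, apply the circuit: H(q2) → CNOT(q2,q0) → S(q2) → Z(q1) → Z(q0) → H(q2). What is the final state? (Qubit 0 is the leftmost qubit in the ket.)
1/2|000⟩ + 1/2|001⟩ - (1/2)i|100⟩ + (1/2)i|101⟩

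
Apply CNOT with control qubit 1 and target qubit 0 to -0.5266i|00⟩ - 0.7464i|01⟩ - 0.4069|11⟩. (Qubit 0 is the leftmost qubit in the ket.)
-0.5266i|00⟩ - 0.4069|01⟩ - 0.7464i|11⟩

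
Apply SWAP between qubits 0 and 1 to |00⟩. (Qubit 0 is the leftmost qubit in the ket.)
|00⟩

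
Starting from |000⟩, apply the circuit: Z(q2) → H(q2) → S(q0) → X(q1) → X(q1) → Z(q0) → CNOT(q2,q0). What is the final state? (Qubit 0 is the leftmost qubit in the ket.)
1/√2|000⟩ + 1/√2|101⟩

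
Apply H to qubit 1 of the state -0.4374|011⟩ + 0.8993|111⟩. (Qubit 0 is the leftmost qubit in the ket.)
-0.3093|001⟩ + 0.3093|011⟩ + 0.6359|101⟩ - 0.6359|111⟩

H on qubit 1 mixes each pair of kets that differ only in qubit 1: amplitudes (a, b) of (|…0…⟩, |…1…⟩) become ((a + b)/√2, (a − b)/√2). Kets absent from the input have amplitude 0.
(|001⟩, |011⟩): (a, b) = (0, -0.4374) → (-0.3093, 0.3093)
(|101⟩, |111⟩): (a, b) = (0, 0.8993) → (0.6359, -0.6359)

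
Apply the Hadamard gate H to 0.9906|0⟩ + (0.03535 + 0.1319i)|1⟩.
(0.7255 + 0.09327i)|0⟩ + (0.6755 - 0.09327i)|1⟩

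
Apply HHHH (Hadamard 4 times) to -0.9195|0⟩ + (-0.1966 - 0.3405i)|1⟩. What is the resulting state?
-0.9195|0⟩ + (-0.1966 - 0.3405i)|1⟩

H² = I, so an even number of Hadamards cancels: H^4 = I and the state is unchanged.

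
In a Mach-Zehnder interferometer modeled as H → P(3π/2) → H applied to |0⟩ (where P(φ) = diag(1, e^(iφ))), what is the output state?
(1/2 - (1/2)i)|0⟩ + (1/2 + (1/2)i)|1⟩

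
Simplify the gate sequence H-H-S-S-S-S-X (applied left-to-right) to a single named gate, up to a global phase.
X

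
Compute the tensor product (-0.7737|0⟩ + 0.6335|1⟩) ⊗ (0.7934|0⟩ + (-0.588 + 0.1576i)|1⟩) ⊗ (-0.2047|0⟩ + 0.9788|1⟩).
0.1257|000⟩ - 0.6008|001⟩ + (-0.09313 + 0.02496i)|010⟩ + (0.4453 - 0.1194i)|011⟩ - 0.1029|100⟩ + 0.492|101⟩ + (0.07625 - 0.02044i)|110⟩ + (-0.3646 + 0.09772i)|111⟩

amp(|b₁b₂…⟩) = product of the factor amplitudes for bits b₁, b₂, …; only kets whose every factor amplitude is nonzero survive.
|000⟩: (-0.7737)(0.7934)(-0.2047) = 0.1257
|001⟩: (-0.7737)(0.7934)(0.9788) = -0.6008
|010⟩: (-0.7737)(-0.588 + 0.1576i)(-0.2047) = (-0.09313 + 0.02496i)
|011⟩: (-0.7737)(-0.588 + 0.1576i)(0.9788) = (0.4453 - 0.1194i)
|100⟩: (0.6335)(0.7934)(-0.2047) = -0.1029
|101⟩: (0.6335)(0.7934)(0.9788) = 0.492
|110⟩: (0.6335)(-0.588 + 0.1576i)(-0.2047) = (0.07625 - 0.02044i)
|111⟩: (0.6335)(-0.588 + 0.1576i)(0.9788) = (-0.3646 + 0.09772i)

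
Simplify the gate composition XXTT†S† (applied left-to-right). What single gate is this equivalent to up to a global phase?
S†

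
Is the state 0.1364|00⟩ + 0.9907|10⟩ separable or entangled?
Separable

Writing the state as a|00⟩ + b|01⟩ + c|10⟩ + d|11⟩, it is a product state iff ad − bc = 0.
Here (a, b, c, d) = (0.1364, 0, 0.9907, 0): ad − bc = (0.1364)(0) − (0)(0.9907) = 0, so the state is separable.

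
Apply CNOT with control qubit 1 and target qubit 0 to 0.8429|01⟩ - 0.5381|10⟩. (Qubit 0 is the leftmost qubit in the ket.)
-0.5381|10⟩ + 0.8429|11⟩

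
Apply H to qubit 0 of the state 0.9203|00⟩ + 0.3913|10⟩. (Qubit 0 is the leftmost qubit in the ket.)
0.9274|00⟩ + 0.3741|10⟩

H on qubit 0 mixes each pair of kets that differ only in qubit 0: amplitudes (a, b) of (|…0…⟩, |…1…⟩) become ((a + b)/√2, (a − b)/√2). Kets absent from the input have amplitude 0.
(|00⟩, |10⟩): (a, b) = (0.9203, 0.3913) → (0.9274, 0.3741)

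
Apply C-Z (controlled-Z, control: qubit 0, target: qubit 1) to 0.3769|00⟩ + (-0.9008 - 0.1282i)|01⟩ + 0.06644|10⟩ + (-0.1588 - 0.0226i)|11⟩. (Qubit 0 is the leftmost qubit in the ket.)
0.3769|00⟩ + (-0.9008 - 0.1282i)|01⟩ + 0.06644|10⟩ + (0.1588 + 0.0226i)|11⟩

C-Z leaves the control-|0⟩ kets |00⟩, |01⟩ unchanged and applies Z to qubit 1 on the control-|1⟩ pair (|10⟩, |11⟩).
Z = [[1, 0], [0, -1]].
With a = amp(|10⟩) = 0.06644 and b = amp(|11⟩) = (-0.1588 - 0.0226i):
new amp(|10⟩) = (1)·a = 0.06644
new amp(|11⟩) = (-1)·b = (0.1588 + 0.0226i)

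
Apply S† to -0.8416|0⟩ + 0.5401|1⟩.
-0.8416|0⟩ - 0.5401i|1⟩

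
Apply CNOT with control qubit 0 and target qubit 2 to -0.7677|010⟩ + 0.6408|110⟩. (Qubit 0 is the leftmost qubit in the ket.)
-0.7677|010⟩ + 0.6408|111⟩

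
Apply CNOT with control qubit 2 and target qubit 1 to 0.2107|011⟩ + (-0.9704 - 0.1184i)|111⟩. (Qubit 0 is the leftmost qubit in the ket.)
0.2107|001⟩ + (-0.9704 - 0.1184i)|101⟩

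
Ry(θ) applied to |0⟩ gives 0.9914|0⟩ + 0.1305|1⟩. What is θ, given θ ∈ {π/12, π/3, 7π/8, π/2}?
π/12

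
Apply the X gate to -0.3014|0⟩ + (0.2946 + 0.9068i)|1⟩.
(0.2946 + 0.9068i)|0⟩ - 0.3014|1⟩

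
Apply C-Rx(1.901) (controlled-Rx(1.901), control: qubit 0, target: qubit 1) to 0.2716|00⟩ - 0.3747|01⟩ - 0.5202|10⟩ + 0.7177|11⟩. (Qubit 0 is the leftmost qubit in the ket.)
0.2716|00⟩ - 0.3747|01⟩ + (-0.3024 - 0.584i)|10⟩ + (0.4172 + 0.4233i)|11⟩

C-Rx(1.901) leaves the control-|0⟩ kets |00⟩, |01⟩ unchanged and applies Rx(1.901) to qubit 1 on the control-|1⟩ pair (|10⟩, |11⟩).
Rx(1.901) = [[cos(θ/2), −i·sin(θ/2)], [−i·sin(θ/2), cos(θ/2)]]; θ = 1.901, cos(θ/2) ≈ 0.581276, sin(θ/2) ≈ 0.813706.
With a = amp(|10⟩) = -0.5202 and b = amp(|11⟩) = 0.7177:
new amp(|10⟩) = (0.581276)·a + (-0.813706i)·b = (-0.3024 - 0.584i)
new amp(|11⟩) = (-0.813706i)·a + (0.581276)·b = (0.4172 + 0.4233i)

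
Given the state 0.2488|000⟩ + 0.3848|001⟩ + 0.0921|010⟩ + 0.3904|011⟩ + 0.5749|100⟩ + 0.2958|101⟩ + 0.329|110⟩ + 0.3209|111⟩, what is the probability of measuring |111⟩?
0.103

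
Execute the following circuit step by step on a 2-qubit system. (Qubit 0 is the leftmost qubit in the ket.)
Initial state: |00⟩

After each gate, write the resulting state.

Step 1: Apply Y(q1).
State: i|01⟩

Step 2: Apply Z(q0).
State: i|01⟩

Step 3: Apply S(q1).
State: -|01⟩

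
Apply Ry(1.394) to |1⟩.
-0.6419|0⟩ + 0.7668|1⟩

Ry(1.394) = [[cos(θ/2), −sin(θ/2)], [sin(θ/2), cos(θ/2)]]; θ = 1.394, cos(θ/2) ≈ 0.766771, sin(θ/2) ≈ 0.64192.
With a = amp(|0⟩) = 0 and b = amp(|1⟩) = 1:
new amp(|0⟩) = (0.766771)·a + (-0.64192)·b = -0.6419
new amp(|1⟩) = (0.64192)·a + (0.766771)·b = 0.7668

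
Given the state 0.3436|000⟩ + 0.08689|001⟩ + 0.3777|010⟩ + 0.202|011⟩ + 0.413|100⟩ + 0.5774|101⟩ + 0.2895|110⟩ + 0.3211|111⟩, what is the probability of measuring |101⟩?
0.3334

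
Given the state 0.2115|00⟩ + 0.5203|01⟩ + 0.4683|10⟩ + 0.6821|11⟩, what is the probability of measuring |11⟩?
0.4653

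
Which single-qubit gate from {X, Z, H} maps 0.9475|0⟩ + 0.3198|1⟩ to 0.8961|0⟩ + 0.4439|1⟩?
H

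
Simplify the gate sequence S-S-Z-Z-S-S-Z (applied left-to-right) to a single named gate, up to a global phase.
Z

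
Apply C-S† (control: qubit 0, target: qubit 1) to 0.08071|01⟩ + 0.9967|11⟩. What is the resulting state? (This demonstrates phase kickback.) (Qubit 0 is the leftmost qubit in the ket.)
0.08071|01⟩ - 0.9967i|11⟩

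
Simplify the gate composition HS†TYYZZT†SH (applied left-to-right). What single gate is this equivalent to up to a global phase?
I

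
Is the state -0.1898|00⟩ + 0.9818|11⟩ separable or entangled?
Entangled

Writing the state as a|00⟩ + b|01⟩ + c|10⟩ + d|11⟩, it is a product state iff ad − bc = 0.
Here (a, b, c, d) = (-0.1898, 0, 0, 0.9818): ad − bc = (-0.1898)(0.9818) − (0)(0) = -0.1863 ≠ 0, so the state is entangled.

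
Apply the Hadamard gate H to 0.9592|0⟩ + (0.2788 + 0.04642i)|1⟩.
(0.8754 + 0.03282i)|0⟩ + (0.4811 - 0.03282i)|1⟩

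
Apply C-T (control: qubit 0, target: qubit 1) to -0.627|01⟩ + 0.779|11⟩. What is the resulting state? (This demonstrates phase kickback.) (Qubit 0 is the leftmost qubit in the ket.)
-0.627|01⟩ + (0.5508 + 0.5508i)|11⟩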